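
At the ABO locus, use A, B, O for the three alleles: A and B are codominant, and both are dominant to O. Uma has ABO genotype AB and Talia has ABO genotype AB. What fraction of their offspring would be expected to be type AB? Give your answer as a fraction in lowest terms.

1/2

ABO cross AB × AB → offspring phenotypes: 1/4 A, 1/4 B, 1/2 AB.
So P(type AB) = 1/2.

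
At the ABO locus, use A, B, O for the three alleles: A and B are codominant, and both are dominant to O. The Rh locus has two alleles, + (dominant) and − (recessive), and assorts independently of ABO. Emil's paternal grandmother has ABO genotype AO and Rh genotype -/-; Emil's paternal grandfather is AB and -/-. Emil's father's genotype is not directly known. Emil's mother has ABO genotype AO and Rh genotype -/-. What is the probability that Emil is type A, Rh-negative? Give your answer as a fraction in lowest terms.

Emil's father's ABO genotype from AO × AB: 1/4 AA, 1/4 AB, 1/4 AO, 1/4 BO.
Crossing each possibility with the mother AO and summing P(type A): 1/4·1 + 1/4·1/2 + 1/4·3/4 + 1/4·1/4 = 5/8.
Similarly for Rh via the father's Rh distribution: P(Rh-) = 1.
Independent loci: 5/8 × 1 = 5/8.

5/8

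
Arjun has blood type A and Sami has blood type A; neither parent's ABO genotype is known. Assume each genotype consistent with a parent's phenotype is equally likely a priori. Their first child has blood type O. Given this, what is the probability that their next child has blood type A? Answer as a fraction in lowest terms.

Possible genotypes: Arjun ∈ {AA, AO}; Sami ∈ {AA, AO}.
Weight each parental genotype pair by prior × P(type-O child):
  AO × AO: posterior weight 1; P(next child type A) = 3/4.
Weighted sum = 3/4.

3/4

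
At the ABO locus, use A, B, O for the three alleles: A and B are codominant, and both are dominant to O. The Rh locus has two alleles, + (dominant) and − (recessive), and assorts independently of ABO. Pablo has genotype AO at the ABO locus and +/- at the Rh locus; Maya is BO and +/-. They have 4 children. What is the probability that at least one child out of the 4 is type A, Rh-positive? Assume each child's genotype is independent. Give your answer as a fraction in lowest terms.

ABO cross AO × BO → 1/4 O, 1/4 A, 1/4 B, 1/4 AB.
Rh cross +/- × +/- → 3/4 Rh+, 1/4 Rh-; so P(type A, Rh-positive) = 1/4 × 3/4 = 3/16 per child.
P(none) = (13/16)^4 = 28561/65536; P(at least one) = 1 − 28561/65536 = 36975/65536.

36975/65536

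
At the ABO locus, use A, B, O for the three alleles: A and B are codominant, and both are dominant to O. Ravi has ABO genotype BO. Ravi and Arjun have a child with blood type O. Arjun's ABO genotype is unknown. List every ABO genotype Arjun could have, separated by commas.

For each candidate genotype of Arjun, check whether crossing it with BO can produce every observed child phenotype.
  AA → possible child types {A, AB} ✗
  AB → possible child types {A, B, AB} ✗
  AO → possible child types {O, A, B, AB} ✓
  BB → possible child types {B} ✗
  BO → possible child types {O, B} ✓
  OO → possible child types {O, B} ✓

AO, BO, OO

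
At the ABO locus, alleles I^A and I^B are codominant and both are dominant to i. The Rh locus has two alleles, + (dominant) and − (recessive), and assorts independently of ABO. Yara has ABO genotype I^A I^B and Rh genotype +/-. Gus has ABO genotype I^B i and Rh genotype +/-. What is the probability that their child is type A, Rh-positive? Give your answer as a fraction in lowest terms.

ABO cross I^A I^B × I^B i → offspring phenotypes: 1/4 A, 1/2 B, 1/4 AB.
Rh cross +/- × +/- → 3/4 Rh+, 1/4 Rh-.
Independent loci: P(type A, Rh-positive) = 1/4 × 3/4 = 3/16.

3/16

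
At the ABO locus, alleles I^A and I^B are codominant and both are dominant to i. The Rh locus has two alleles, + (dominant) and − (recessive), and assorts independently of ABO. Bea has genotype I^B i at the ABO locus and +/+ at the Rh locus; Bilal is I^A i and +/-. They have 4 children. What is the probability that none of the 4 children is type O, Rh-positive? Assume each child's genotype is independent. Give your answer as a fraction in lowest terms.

ABO cross I^B i × I^A i → 1/4 O, 1/4 A, 1/4 B, 1/4 AB.
Rh cross +/+ × +/- → 1 Rh+; so P(type O, Rh-positive) = 1/4 × 1 = 1/4 per child.
P(not type O, Rh-positive) = 3/4 for one child; (3/4)^4 = 81/256.

81/256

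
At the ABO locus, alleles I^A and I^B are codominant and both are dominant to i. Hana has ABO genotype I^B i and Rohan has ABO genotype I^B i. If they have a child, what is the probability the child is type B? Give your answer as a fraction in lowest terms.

3/4

ABO cross I^B i × I^B i → offspring phenotypes: 1/4 O, 3/4 B.
So P(type B) = 3/4.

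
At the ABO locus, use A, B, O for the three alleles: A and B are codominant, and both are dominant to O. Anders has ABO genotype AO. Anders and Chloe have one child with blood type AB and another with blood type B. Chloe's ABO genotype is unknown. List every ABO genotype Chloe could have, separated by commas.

For each candidate genotype of Chloe, check whether crossing it with AO can produce every observed child phenotype.
  AA → possible child types {A} ✗
  AB → possible child types {A, B, AB} ✓
  AO → possible child types {O, A} ✗
  BB → possible child types {B, AB} ✓
  BO → possible child types {O, A, B, AB} ✓
  OO → possible child types {O, A} ✗

AB, BB, BO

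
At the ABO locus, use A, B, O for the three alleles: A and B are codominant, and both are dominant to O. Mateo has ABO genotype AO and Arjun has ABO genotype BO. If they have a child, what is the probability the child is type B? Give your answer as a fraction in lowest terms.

1/4

ABO cross AO × BO → offspring phenotypes: 1/4 O, 1/4 A, 1/4 B, 1/4 AB.
So P(type B) = 1/4.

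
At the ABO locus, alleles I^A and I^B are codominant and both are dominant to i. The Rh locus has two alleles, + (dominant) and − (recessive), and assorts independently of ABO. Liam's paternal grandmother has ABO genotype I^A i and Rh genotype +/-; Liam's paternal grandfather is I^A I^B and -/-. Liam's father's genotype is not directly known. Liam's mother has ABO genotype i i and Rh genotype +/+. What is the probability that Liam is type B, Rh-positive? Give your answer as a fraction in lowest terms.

1/4

Liam's father's ABO genotype from I^A i × I^A I^B: 1/4 I^A I^A, 1/4 I^A I^B, 1/4 I^A i, 1/4 I^B i.
Crossing each possibility with the mother i i and summing P(type B): 1/4·0 + 1/4·1/2 + 1/4·0 + 1/4·1/2 = 1/4.
Similarly for Rh via the father's Rh distribution: P(Rh+) = 1.
Independent loci: 1/4 × 1 = 1/4.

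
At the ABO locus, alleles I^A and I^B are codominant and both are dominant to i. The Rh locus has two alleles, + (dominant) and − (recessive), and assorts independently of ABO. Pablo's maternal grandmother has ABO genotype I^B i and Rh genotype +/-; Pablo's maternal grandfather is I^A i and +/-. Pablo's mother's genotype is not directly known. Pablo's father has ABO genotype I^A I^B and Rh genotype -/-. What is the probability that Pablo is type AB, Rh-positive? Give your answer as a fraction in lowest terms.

Pablo's mother's ABO genotype from I^B i × I^A i: 1/4 I^A I^B, 1/4 I^A i, 1/4 I^B i, 1/4 i i.
Crossing each possibility with the father I^A I^B and summing P(type AB): 1/4·1/2 + 1/4·1/4 + 1/4·1/4 + 1/4·0 = 1/4.
Similarly for Rh via the mother's Rh distribution: P(Rh+) = 1/2.
Independent loci: 1/4 × 1/2 = 1/8.

1/8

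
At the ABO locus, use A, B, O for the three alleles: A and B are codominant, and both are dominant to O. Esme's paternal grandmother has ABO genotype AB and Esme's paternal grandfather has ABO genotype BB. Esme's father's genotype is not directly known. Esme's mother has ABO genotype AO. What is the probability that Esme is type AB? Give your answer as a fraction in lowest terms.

3/8

Esme's father's ABO genotype from AB × BB: 1/2 AB, 1/2 BB.
Crossing each possibility with the mother AO and summing P(type AB): 1/2·1/4 + 1/2·1/2 = 3/8.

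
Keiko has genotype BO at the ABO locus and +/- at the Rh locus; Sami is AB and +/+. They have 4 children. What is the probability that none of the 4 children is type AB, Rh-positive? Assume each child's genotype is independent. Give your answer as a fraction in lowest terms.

ABO cross BO × AB → 1/4 A, 1/2 B, 1/4 AB.
Rh cross +/- × +/+ → 1 Rh+; so P(type AB, Rh-positive) = 1/4 × 1 = 1/4 per child.
P(not type AB, Rh-positive) = 3/4 for one child; (3/4)^4 = 81/256.

81/256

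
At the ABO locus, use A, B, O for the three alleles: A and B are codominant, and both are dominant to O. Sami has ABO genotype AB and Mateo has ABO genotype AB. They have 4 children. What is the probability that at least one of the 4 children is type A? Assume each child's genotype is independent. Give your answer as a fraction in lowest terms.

ABO cross AB × AB → 1/4 A, 1/4 B, 1/2 AB.
So P(type A) = 1/4 per child.
P(none) = (3/4)^4 = 81/256; P(at least one) = 1 − 81/256 = 175/256.

175/256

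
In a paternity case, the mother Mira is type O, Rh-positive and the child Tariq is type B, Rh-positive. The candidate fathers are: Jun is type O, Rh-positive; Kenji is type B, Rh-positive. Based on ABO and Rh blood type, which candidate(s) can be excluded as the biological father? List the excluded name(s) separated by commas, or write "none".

A candidate is excluded only if no genotype consistent with his phenotype could produce a type B, Rh-positive child with a type O, Rh-positive mother.
Jun (type O, Rh+): no genotype consistent with that phenotype can produce a type-B Rh+ child with a type-O mother.

Jun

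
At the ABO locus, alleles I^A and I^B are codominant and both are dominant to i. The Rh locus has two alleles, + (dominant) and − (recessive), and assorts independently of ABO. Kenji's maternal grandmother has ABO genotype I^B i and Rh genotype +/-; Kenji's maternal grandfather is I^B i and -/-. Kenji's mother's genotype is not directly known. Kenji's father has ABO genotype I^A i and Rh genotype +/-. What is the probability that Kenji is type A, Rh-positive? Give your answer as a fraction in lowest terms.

Kenji's mother's ABO genotype from I^B i × I^B i: 1/4 I^B I^B, 1/2 I^B i, 1/4 i i.
Crossing each possibility with the father I^A i and summing P(type A): 1/4·0 + 1/2·1/4 + 1/4·1/2 = 1/4.
Similarly for Rh via the mother's Rh distribution: P(Rh+) = 5/8.
Independent loci: 1/4 × 5/8 = 5/32.

5/32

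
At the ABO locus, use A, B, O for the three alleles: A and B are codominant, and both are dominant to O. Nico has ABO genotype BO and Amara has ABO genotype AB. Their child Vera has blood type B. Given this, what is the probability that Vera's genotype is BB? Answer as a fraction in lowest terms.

1/2

Cross BO × AB → 1/4 AB, 1/4 AO, 1/4 BB, 1/4 BO.
Type-B genotypes among offspring: BB (1/4), BO (1/4); total 1/2.
P(BB | type B) = (1/4) / (1/2) = 1/2.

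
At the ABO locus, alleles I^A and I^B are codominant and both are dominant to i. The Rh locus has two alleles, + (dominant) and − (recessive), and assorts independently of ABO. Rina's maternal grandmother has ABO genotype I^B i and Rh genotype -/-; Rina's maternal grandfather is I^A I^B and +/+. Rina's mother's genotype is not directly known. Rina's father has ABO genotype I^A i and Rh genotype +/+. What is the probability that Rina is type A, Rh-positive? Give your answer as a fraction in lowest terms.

3/8

Rina's mother's ABO genotype from I^B i × I^A I^B: 1/4 I^A I^B, 1/4 I^A i, 1/4 I^B I^B, 1/4 I^B i.
Crossing each possibility with the father I^A i and summing P(type A): 1/4·1/2 + 1/4·3/4 + 1/4·0 + 1/4·1/4 = 3/8.
Similarly for Rh via the mother's Rh distribution: P(Rh+) = 1.
Independent loci: 3/8 × 1 = 3/8.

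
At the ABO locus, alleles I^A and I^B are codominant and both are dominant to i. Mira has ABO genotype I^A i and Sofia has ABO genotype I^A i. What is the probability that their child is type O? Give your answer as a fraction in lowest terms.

1/4

ABO cross I^A i × I^A i → offspring phenotypes: 1/4 O, 3/4 A.
So P(type O) = 1/4.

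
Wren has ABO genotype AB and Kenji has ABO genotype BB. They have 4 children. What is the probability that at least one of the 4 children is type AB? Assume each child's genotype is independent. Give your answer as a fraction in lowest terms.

15/16

ABO cross AB × BB → 1/2 B, 1/2 AB.
So P(type AB) = 1/2 per child.
P(none) = (1/2)^4 = 1/16; P(at least one) = 1 − 1/16 = 15/16.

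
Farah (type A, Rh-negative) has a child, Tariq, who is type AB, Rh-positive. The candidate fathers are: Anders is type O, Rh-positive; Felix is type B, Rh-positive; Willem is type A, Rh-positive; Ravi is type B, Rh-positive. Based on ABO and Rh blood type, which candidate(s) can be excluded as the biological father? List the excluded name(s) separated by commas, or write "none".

A candidate is excluded only if no genotype consistent with his phenotype could produce a type AB, Rh-positive child with a type A, Rh-negative mother.
Anders (type O, Rh+): no genotype consistent with that phenotype can produce a type-AB Rh+ child with a type-A mother.
Willem (type A, Rh+): no genotype consistent with that phenotype can produce a type-AB Rh+ child with a type-A mother.

Anders, Willem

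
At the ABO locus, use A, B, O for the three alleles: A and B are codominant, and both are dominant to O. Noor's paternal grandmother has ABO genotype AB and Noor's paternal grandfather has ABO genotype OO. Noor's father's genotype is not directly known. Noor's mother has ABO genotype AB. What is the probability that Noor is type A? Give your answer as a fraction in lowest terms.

3/8

Noor's father's ABO genotype from AB × OO: 1/2 AO, 1/2 BO.
Crossing each possibility with the mother AB and summing P(type A): 1/2·1/2 + 1/2·1/4 = 3/8.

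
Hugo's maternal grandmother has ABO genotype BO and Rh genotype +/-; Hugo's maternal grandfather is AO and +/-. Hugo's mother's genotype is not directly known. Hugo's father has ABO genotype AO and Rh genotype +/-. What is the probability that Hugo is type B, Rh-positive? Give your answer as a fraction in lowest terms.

Hugo's mother's ABO genotype from BO × AO: 1/4 AB, 1/4 AO, 1/4 BO, 1/4 OO.
Crossing each possibility with the father AO and summing P(type B): 1/4·1/4 + 1/4·0 + 1/4·1/4 + 1/4·0 = 1/8.
Similarly for Rh via the mother's Rh distribution: P(Rh+) = 3/4.
Independent loci: 1/8 × 3/4 = 3/32.

3/32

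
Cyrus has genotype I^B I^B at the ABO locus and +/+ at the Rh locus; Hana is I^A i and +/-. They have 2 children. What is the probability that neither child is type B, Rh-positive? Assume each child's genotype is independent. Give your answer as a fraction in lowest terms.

1/4

ABO cross I^B I^B × I^A i → 1/2 B, 1/2 AB.
Rh cross +/+ × +/- → 1 Rh+; so P(type B, Rh-positive) = 1/2 × 1 = 1/2 per child.
P(not type B, Rh-positive) = 1/2 for one child; (1/2)^2 = 1/4.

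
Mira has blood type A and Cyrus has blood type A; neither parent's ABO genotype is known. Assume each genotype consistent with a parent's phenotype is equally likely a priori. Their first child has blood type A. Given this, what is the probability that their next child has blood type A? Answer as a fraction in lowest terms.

Possible genotypes: Mira ∈ {AA, AO}; Cyrus ∈ {AA, AO}.
Weight each parental genotype pair by prior × P(type-A child):
  AA × AA: posterior weight 4/15; P(next child type A) = 1.
  AA × AO: posterior weight 4/15; P(next child type A) = 1.
  AO × AA: posterior weight 4/15; P(next child type A) = 1.
  AO × AO: posterior weight 1/5; P(next child type A) = 3/4.
Weighted sum = 19/20.

19/20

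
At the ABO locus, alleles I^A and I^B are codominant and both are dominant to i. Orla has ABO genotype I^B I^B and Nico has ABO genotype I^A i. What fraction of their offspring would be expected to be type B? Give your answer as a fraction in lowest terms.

1/2

ABO cross I^B I^B × I^A i → offspring phenotypes: 1/2 B, 1/2 AB.
So P(type B) = 1/2.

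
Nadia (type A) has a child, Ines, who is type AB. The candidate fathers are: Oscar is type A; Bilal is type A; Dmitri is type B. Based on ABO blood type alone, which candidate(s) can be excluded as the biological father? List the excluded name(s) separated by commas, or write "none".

A candidate is excluded only if no genotype consistent with his phenotype could produce a type AB child with a type A mother.
Oscar (type A): no genotype consistent with that phenotype can produce a type-AB child with a type-A mother.
Bilal (type A): no genotype consistent with that phenotype can produce a type-AB child with a type-A mother.

Oscar, Bilal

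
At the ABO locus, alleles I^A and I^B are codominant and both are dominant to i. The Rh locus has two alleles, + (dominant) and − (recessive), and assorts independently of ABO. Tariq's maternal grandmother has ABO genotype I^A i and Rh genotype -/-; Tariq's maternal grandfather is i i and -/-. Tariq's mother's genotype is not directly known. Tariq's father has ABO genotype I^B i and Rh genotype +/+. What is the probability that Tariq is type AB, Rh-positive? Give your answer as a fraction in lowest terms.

Tariq's mother's ABO genotype from I^A i × i i: 1/2 I^A i, 1/2 i i.
Crossing each possibility with the father I^B i and summing P(type AB): 1/2·1/4 + 1/2·0 = 1/8.
Similarly for Rh via the mother's Rh distribution: P(Rh+) = 1.
Independent loci: 1/8 × 1 = 1/8.

1/8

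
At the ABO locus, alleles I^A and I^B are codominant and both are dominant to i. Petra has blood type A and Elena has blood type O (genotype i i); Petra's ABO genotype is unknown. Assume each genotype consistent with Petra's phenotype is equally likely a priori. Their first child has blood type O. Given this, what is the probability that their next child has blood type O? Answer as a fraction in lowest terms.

Possible genotypes: Petra ∈ {I^A I^A, I^A i}; Elena ∈ {i i}.
Weight each parental genotype pair by prior × P(type-O child):
  I^A i × i i: posterior weight 1; P(next child type O) = 1/2.
Weighted sum = 1/2.

1/2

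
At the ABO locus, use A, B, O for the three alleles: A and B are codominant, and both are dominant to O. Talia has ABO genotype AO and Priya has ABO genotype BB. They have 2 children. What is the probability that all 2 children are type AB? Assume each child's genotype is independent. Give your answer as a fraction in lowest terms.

1/4

ABO cross AO × BB → 1/2 B, 1/2 AB.
So P(type AB) = 1/2 per child.
All 2 independent: (1/2)^2 = 1/4.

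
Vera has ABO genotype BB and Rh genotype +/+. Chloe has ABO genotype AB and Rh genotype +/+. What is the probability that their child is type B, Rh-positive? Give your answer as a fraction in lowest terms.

ABO cross BB × AB → offspring phenotypes: 1/2 B, 1/2 AB.
Rh cross +/+ × +/+ → 1 Rh+.
Independent loci: P(type B, Rh-positive) = 1/2 × 1 = 1/2.

1/2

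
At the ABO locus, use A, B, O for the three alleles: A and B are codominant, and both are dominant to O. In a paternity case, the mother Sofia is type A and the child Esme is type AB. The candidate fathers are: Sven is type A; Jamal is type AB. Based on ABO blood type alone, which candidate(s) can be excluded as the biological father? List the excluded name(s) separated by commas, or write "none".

Sven

A candidate is excluded only if no genotype consistent with his phenotype could produce a type AB child with a type A mother.
Sven (type A): no genotype consistent with that phenotype can produce a type-AB child with a type-A mother.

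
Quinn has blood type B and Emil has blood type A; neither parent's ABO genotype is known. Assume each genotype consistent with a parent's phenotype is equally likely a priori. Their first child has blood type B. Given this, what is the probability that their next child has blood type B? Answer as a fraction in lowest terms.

Possible genotypes: Quinn ∈ {BB, BO}; Emil ∈ {AA, AO}.
Weight each parental genotype pair by prior × P(type-B child):
  BB × AO: posterior weight 2/3; P(next child type B) = 1/2.
  BO × AO: posterior weight 1/3; P(next child type B) = 1/4.
Weighted sum = 5/12.

5/12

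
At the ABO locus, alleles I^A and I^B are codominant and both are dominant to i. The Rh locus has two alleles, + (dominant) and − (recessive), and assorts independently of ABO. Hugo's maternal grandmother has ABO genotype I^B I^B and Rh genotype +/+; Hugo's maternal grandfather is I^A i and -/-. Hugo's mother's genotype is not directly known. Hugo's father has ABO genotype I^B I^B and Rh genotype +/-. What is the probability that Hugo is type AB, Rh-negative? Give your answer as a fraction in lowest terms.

Hugo's mother's ABO genotype from I^B I^B × I^A i: 1/2 I^A I^B, 1/2 I^B i.
Crossing each possibility with the father I^B I^B and summing P(type AB): 1/2·1/2 + 1/2·0 = 1/4.
Similarly for Rh via the mother's Rh distribution: P(Rh-) = 1/4.
Independent loci: 1/4 × 1/4 = 1/16.

1/16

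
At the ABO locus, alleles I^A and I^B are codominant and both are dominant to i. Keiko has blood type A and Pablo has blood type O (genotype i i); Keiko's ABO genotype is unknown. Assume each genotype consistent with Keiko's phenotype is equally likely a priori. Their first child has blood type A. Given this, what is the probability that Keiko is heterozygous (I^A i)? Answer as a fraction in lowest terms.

Possible genotypes: Keiko ∈ {I^A I^A, I^A i}; Pablo ∈ {i i}.
Weight each parental genotype pair by prior × P(type-A child):
  I^A I^A × i i: posterior weight 2/3.
  I^A i × i i: posterior weight 1/3.
Sum the posterior weight over pairs where Keiko is I^A i: 1/3.

1/3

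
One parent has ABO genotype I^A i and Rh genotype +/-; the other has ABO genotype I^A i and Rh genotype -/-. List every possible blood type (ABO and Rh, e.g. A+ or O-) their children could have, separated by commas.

Gametes from I^A i × I^A i give offspring ABO genotypes I^A I^A, I^A i, i i, i.e. phenotypes O, A.
Rh cross +/- × -/- → phenotypes Rh+, Rh-.
Combining independently: O+, O-, A+, A-.

O+, O-, A+, A-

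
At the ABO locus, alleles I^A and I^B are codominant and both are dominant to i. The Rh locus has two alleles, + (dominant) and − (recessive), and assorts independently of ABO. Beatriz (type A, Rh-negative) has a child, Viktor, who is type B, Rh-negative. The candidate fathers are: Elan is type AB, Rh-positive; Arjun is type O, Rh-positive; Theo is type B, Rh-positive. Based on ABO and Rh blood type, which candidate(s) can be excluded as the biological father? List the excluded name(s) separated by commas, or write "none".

A candidate is excluded only if no genotype consistent with his phenotype could produce a type B, Rh-negative child with a type A, Rh-negative mother.
Arjun (type O, Rh+): no genotype consistent with that phenotype can produce a type-B Rh- child with a type-A mother.

Arjun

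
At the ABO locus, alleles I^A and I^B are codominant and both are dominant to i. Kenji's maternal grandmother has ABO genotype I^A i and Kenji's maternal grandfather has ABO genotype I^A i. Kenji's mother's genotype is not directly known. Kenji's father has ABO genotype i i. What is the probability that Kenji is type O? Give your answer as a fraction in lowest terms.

1/2

Kenji's mother's ABO genotype from I^A i × I^A i: 1/4 I^A I^A, 1/2 I^A i, 1/4 i i.
Crossing each possibility with the father i i and summing P(type O): 1/4·0 + 1/2·1/2 + 1/4·1 = 1/2.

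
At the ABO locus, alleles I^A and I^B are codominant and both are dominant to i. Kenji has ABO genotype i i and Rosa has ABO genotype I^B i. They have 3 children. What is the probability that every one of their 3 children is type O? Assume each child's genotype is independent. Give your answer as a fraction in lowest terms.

1/8

ABO cross i i × I^B i → 1/2 O, 1/2 B.
So P(type O) = 1/2 per child.
All 3 independent: (1/2)^3 = 1/8.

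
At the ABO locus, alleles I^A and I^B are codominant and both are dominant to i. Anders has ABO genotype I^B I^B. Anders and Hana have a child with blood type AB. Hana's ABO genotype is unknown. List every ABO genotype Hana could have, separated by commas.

I^A I^A, I^A I^B, I^A i

For each candidate genotype of Hana, check whether crossing it with I^B I^B can produce every observed child phenotype.
  I^A I^A → possible child types {AB} ✓
  I^A I^B → possible child types {B, AB} ✓
  I^A i → possible child types {B, AB} ✓
  I^B I^B → possible child types {B} ✗
  I^B i → possible child types {B} ✗
  i i → possible child types {B} ✗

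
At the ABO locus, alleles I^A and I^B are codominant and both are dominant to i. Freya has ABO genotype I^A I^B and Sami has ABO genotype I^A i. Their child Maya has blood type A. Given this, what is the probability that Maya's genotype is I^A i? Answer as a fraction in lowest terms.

1/2

Cross I^A I^B × I^A i → 1/4 I^A I^A, 1/4 I^A I^B, 1/4 I^A i, 1/4 I^B i.
Type-A genotypes among offspring: I^A I^A (1/4), I^A i (1/4); total 1/2.
P(I^A i | type A) = (1/4) / (1/2) = 1/2.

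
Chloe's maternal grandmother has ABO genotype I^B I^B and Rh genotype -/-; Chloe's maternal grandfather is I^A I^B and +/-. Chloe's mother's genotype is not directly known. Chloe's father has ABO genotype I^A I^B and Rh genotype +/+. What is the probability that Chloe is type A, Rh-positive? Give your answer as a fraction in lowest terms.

1/8

Chloe's mother's ABO genotype from I^B I^B × I^A I^B: 1/2 I^A I^B, 1/2 I^B I^B.
Crossing each possibility with the father I^A I^B and summing P(type A): 1/2·1/4 + 1/2·0 = 1/8.
Similarly for Rh via the mother's Rh distribution: P(Rh+) = 1.
Independent loci: 1/8 × 1 = 1/8.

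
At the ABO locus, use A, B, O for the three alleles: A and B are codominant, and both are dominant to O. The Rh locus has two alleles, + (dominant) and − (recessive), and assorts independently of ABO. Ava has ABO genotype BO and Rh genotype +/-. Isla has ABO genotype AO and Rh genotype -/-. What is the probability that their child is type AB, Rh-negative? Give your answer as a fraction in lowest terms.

ABO cross BO × AO → offspring phenotypes: 1/4 O, 1/4 A, 1/4 B, 1/4 AB.
Rh cross +/- × -/- → 1/2 Rh+, 1/2 Rh-.
Independent loci: P(type AB, Rh-negative) = 1/4 × 1/2 = 1/8.

1/8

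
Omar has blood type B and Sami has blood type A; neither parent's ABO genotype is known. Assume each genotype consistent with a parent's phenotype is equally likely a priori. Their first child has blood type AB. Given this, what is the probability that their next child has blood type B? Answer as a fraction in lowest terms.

5/36

Possible genotypes: Omar ∈ {I^B I^B, I^B i}; Sami ∈ {I^A I^A, I^A i}.
Weight each parental genotype pair by prior × P(type-AB child):
  I^B I^B × I^A I^A: posterior weight 4/9; P(next child type B) = 0.
  I^B I^B × I^A i: posterior weight 2/9; P(next child type B) = 1/2.
  I^B i × I^A I^A: posterior weight 2/9; P(next child type B) = 0.
  I^B i × I^A i: posterior weight 1/9; P(next child type B) = 1/4.
Weighted sum = 5/36.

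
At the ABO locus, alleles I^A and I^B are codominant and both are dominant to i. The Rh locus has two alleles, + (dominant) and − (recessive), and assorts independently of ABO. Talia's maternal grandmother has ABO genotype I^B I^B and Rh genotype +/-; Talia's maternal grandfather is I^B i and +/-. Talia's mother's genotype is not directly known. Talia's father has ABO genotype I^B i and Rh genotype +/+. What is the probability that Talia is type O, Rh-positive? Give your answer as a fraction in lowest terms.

1/8

Talia's mother's ABO genotype from I^B I^B × I^B i: 1/2 I^B I^B, 1/2 I^B i.
Crossing each possibility with the father I^B i and summing P(type O): 1/2·0 + 1/2·1/4 = 1/8.
Similarly for Rh via the mother's Rh distribution: P(Rh+) = 1.
Independent loci: 1/8 × 1 = 1/8.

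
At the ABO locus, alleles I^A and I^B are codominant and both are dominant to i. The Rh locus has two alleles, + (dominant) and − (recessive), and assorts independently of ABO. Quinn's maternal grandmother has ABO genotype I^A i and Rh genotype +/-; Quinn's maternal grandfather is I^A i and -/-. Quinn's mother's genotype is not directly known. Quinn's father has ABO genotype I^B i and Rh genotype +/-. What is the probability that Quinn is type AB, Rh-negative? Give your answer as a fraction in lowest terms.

3/32

Quinn's mother's ABO genotype from I^A i × I^A i: 1/4 I^A I^A, 1/2 I^A i, 1/4 i i.
Crossing each possibility with the father I^B i and summing P(type AB): 1/4·1/2 + 1/2·1/4 + 1/4·0 = 1/4.
Similarly for Rh via the mother's Rh distribution: P(Rh-) = 3/8.
Independent loci: 1/4 × 3/8 = 3/32.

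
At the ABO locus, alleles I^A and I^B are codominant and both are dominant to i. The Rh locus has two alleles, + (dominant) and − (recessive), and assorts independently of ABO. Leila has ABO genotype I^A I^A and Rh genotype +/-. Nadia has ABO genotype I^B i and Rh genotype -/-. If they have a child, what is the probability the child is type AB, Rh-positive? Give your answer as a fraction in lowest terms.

ABO cross I^A I^A × I^B i → offspring phenotypes: 1/2 A, 1/2 AB.
Rh cross +/- × -/- → 1/2 Rh+, 1/2 Rh-.
Independent loci: P(type AB, Rh-positive) = 1/2 × 1/2 = 1/4.

1/4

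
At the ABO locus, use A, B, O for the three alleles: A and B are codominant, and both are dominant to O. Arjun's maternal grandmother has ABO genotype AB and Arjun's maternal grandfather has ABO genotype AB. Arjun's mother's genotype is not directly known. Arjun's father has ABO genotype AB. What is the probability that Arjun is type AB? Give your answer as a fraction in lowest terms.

1/2

Arjun's mother's ABO genotype from AB × AB: 1/4 AA, 1/2 AB, 1/4 BB.
Crossing each possibility with the father AB and summing P(type AB): 1/4·1/2 + 1/2·1/2 + 1/4·1/2 = 1/2.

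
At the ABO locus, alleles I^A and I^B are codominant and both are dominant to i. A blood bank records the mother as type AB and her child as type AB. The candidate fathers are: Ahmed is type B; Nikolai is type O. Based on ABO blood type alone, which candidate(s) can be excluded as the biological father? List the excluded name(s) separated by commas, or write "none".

Nikolai

A candidate is excluded only if no genotype consistent with his phenotype could produce a type AB child with a type AB mother.
Nikolai (type O): no genotype consistent with that phenotype can produce a type-AB child with a type-AB mother.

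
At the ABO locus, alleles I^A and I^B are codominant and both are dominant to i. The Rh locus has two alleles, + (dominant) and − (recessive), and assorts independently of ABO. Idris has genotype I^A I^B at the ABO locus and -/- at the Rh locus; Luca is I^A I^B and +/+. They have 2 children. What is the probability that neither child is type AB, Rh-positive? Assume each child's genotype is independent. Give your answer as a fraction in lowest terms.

1/4

ABO cross I^A I^B × I^A I^B → 1/4 A, 1/4 B, 1/2 AB.
Rh cross -/- × +/+ → 1 Rh+; so P(type AB, Rh-positive) = 1/2 × 1 = 1/2 per child.
P(not type AB, Rh-positive) = 1/2 for one child; (1/2)^2 = 1/4.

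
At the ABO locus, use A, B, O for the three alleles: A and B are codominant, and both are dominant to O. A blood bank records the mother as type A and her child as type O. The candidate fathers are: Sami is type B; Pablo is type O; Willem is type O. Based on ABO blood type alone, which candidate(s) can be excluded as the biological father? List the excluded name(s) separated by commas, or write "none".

A candidate is excluded only if no genotype consistent with his phenotype could produce a type O child with a type A mother.
Every candidate has at least one consistent genotype combination, so none can be excluded.

none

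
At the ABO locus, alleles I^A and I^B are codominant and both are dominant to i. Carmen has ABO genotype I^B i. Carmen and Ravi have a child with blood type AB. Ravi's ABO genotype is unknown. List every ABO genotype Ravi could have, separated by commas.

For each candidate genotype of Ravi, check whether crossing it with I^B i can produce every observed child phenotype.
  I^A I^A → possible child types {A, AB} ✓
  I^A I^B → possible child types {A, B, AB} ✓
  I^A i → possible child types {O, A, B, AB} ✓
  I^B I^B → possible child types {B} ✗
  I^B i → possible child types {O, B} ✗
  i i → possible child types {O, B} ✗

I^A I^A, I^A I^B, I^A i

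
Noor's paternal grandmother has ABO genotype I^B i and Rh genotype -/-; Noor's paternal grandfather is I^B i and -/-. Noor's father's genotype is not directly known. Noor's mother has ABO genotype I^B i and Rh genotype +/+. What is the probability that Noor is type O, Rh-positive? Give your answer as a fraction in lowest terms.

1/4

Noor's father's ABO genotype from I^B i × I^B i: 1/4 I^B I^B, 1/2 I^B i, 1/4 i i.
Crossing each possibility with the mother I^B i and summing P(type O): 1/4·0 + 1/2·1/4 + 1/4·1/2 = 1/4.
Similarly for Rh via the father's Rh distribution: P(Rh+) = 1.
Independent loci: 1/4 × 1 = 1/4.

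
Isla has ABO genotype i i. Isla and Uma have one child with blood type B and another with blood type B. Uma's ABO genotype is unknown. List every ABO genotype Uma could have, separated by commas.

I^A I^B, I^B I^B, I^B i

For each candidate genotype of Uma, check whether crossing it with i i can produce every observed child phenotype.
  I^A I^A → possible child types {A} ✗
  I^A I^B → possible child types {A, B} ✓
  I^A i → possible child types {O, A} ✗
  I^B I^B → possible child types {B} ✓
  I^B i → possible child types {O, B} ✓
  i i → possible child types {O} ✗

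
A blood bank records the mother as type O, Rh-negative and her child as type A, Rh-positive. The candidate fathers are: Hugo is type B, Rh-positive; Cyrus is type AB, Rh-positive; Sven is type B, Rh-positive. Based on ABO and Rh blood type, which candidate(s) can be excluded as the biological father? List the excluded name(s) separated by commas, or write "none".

A candidate is excluded only if no genotype consistent with his phenotype could produce a type A, Rh-positive child with a type O, Rh-negative mother.
Hugo (type B, Rh+): no genotype consistent with that phenotype can produce a type-A Rh+ child with a type-O mother.
Sven (type B, Rh+): no genotype consistent with that phenotype can produce a type-A Rh+ child with a type-O mother.

Hugo, Sven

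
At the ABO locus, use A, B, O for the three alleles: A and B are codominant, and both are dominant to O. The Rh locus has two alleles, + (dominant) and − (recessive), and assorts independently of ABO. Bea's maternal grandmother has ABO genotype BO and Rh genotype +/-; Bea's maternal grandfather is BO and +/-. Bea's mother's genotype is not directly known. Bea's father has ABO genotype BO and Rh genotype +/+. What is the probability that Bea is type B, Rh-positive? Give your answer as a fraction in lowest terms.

Bea's mother's ABO genotype from BO × BO: 1/4 BB, 1/2 BO, 1/4 OO.
Crossing each possibility with the father BO and summing P(type B): 1/4·1 + 1/2·3/4 + 1/4·1/2 = 3/4.
Similarly for Rh via the mother's Rh distribution: P(Rh+) = 1.
Independent loci: 3/4 × 1 = 3/4.

3/4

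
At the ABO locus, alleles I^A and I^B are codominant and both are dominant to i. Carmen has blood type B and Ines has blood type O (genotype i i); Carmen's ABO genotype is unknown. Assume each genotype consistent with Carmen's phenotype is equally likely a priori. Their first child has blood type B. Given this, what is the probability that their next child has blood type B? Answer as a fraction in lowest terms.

Possible genotypes: Carmen ∈ {I^B I^B, I^B i}; Ines ∈ {i i}.
Weight each parental genotype pair by prior × P(type-B child):
  I^B I^B × i i: posterior weight 2/3; P(next child type B) = 1.
  I^B i × i i: posterior weight 1/3; P(next child type B) = 1/2.
Weighted sum = 5/6.

5/6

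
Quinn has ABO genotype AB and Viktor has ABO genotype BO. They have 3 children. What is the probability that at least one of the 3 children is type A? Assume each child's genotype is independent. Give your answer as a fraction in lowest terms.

37/64

ABO cross AB × BO → 1/4 A, 1/2 B, 1/4 AB.
So P(type A) = 1/4 per child.
P(none) = (3/4)^3 = 27/64; P(at least one) = 1 − 27/64 = 37/64.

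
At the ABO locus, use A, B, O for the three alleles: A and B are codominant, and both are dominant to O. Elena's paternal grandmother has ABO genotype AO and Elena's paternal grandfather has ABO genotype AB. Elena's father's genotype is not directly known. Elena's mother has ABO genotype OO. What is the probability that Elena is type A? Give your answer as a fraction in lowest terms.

Elena's father's ABO genotype from AO × AB: 1/4 AA, 1/4 AB, 1/4 AO, 1/4 BO.
Crossing each possibility with the mother OO and summing P(type A): 1/4·1 + 1/4·1/2 + 1/4·1/2 + 1/4·0 = 1/2.

1/2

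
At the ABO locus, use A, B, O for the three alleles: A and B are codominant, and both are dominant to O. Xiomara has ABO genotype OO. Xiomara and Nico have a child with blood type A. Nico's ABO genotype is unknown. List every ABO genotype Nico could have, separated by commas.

AA, AB, AO

For each candidate genotype of Nico, check whether crossing it with OO can produce every observed child phenotype.
  AA → possible child types {A} ✓
  AB → possible child types {A, B} ✓
  AO → possible child types {O, A} ✓
  BB → possible child types {B} ✗
  BO → possible child types {O, B} ✗
  OO → possible child types {O} ✗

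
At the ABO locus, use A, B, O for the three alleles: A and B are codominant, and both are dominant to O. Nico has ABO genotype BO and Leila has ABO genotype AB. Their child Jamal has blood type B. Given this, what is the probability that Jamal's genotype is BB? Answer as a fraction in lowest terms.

Cross BO × AB → 1/4 AB, 1/4 AO, 1/4 BB, 1/4 BO.
Type-B genotypes among offspring: BB (1/4), BO (1/4); total 1/2.
P(BB | type B) = (1/4) / (1/2) = 1/2.

1/2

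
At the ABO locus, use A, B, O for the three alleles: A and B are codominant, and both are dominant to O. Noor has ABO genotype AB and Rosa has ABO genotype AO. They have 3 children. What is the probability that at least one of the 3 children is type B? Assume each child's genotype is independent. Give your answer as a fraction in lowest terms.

37/64

ABO cross AB × AO → 1/2 A, 1/4 B, 1/4 AB.
So P(type B) = 1/4 per child.
P(none) = (3/4)^3 = 27/64; P(at least one) = 1 − 27/64 = 37/64.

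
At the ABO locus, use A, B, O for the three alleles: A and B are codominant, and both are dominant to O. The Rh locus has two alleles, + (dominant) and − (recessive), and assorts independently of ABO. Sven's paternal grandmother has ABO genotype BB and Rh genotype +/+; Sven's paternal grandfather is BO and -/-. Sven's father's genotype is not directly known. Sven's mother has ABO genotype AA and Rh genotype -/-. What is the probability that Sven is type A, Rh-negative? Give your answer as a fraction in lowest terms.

1/8

Sven's father's ABO genotype from BB × BO: 1/2 BB, 1/2 BO.
Crossing each possibility with the mother AA and summing P(type A): 1/2·0 + 1/2·1/2 = 1/4.
Similarly for Rh via the father's Rh distribution: P(Rh-) = 1/2.
Independent loci: 1/4 × 1/2 = 1/8.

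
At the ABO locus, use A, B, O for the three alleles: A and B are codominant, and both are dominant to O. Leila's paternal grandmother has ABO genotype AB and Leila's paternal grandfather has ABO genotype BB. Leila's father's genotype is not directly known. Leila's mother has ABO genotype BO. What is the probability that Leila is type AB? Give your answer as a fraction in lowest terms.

1/8

Leila's father's ABO genotype from AB × BB: 1/2 AB, 1/2 BB.
Crossing each possibility with the mother BO and summing P(type AB): 1/2·1/4 + 1/2·0 = 1/8.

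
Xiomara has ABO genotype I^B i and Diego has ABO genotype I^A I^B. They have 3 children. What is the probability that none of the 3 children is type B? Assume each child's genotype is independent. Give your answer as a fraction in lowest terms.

1/8

ABO cross I^B i × I^A I^B → 1/4 A, 1/2 B, 1/4 AB.
So P(type B) = 1/2 per child.
P(not type B) = 1/2 for one child; (1/2)^3 = 1/8.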